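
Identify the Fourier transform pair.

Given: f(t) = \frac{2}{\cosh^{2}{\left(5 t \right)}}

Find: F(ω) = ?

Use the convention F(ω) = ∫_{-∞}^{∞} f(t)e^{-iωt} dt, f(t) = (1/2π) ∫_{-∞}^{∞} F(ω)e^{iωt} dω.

F(ω) = \frac{2 \pi \omega}{25 \sinh{\left(\frac{\pi \omega}{10} \right)}}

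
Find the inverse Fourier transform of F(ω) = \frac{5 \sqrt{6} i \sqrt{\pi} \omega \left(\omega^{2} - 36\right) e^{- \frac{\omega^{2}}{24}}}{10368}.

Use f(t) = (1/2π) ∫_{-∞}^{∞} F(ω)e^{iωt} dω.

f(t) = 5 t^{3} e^{- 6 t^{2}}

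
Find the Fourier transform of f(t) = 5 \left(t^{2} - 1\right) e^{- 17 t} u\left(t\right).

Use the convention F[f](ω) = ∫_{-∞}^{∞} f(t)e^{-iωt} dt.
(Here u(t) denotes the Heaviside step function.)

F(ω) = \frac{5 \left(2 i \omega - \left(i \omega + 17\right)^{3} + 34\right)}{\left(i \omega + 17\right)^{4}}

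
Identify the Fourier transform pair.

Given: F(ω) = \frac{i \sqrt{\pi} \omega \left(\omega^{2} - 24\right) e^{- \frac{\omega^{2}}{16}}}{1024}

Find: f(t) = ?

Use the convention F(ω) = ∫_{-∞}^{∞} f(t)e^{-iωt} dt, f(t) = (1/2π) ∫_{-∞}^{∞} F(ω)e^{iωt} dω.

f(t) = t^{3} e^{- 4 t^{2}}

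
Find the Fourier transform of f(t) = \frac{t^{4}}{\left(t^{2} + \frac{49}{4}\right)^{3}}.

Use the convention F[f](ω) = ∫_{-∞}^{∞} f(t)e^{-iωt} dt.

F(ω) = \frac{\pi \left(49 \omega^{2} - 70 \left|{\omega}\right| + 12\right) e^{- \frac{7 \left|{\omega}\right|}{2}}}{112}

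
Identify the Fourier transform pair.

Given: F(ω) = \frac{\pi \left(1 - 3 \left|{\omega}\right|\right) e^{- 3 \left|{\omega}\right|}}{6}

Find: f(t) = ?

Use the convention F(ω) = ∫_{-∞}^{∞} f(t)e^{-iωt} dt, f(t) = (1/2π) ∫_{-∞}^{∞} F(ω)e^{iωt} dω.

f(t) = \frac{t^{2}}{\left(t^{2} + 9\right)^{2}}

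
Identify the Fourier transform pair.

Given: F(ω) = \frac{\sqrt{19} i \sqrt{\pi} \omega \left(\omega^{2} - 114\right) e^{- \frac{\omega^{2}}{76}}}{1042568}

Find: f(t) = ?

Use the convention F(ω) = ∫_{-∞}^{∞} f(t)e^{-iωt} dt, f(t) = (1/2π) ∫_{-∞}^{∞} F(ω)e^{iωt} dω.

f(t) = t^{3} e^{- 19 t^{2}}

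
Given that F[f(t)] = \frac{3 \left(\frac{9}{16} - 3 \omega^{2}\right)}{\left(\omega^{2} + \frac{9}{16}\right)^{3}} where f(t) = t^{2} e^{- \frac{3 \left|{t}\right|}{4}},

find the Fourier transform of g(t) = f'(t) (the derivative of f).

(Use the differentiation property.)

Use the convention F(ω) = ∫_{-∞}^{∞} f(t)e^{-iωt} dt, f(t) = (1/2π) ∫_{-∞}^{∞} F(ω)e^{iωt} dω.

F[g](ω) = - \frac{2304 i \omega \left(16 \omega^{2} - 3\right)}{\left(16 \omega^{2} + 9\right)^{3}}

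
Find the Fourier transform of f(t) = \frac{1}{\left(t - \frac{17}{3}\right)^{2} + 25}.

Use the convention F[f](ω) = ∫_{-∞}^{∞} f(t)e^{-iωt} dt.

F(ω) = \frac{\pi e^{- \frac{17 i \omega}{3} - 5 \left|{\omega}\right|}}{5}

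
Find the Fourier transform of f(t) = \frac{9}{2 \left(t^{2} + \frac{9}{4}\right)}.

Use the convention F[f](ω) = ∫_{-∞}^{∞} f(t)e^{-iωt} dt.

F(ω) = 3 \pi e^{- \frac{3 \left|{\omega}\right|}{2}}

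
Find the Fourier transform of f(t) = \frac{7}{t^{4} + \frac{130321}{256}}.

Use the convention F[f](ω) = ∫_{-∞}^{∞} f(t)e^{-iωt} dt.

F(ω) = \frac{448 \pi e^{- \frac{19 \sqrt{2} \left|{\omega}\right|}{8}} \sin{\left(\frac{19 \sqrt{2} \left|{\omega}\right|}{8} + \frac{\pi}{4} \right)}}{6859}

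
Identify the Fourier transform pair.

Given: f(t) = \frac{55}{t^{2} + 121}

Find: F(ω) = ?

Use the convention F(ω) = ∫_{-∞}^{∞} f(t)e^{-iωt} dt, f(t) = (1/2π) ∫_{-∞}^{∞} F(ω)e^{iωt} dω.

F(ω) = 5 \pi e^{- 11 \left|{\omega}\right|}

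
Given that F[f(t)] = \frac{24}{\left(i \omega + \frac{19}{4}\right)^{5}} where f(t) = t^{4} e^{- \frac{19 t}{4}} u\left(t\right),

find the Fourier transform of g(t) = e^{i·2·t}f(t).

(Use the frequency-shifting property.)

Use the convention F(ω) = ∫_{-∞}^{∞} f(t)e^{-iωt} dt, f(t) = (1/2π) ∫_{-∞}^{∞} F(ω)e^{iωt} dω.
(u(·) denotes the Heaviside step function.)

F[g](ω) = \frac{24576}{\left(4 i \left(\omega - 2\right) + 19\right)^{5}}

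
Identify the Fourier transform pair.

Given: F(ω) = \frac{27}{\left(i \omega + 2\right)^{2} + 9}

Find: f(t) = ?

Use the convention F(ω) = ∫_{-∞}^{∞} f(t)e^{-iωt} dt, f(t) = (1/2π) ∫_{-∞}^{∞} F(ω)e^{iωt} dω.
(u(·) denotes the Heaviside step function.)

f(t) = 9 e^{- 2 t} \sin{\left(3 t \right)} u\left(t\right)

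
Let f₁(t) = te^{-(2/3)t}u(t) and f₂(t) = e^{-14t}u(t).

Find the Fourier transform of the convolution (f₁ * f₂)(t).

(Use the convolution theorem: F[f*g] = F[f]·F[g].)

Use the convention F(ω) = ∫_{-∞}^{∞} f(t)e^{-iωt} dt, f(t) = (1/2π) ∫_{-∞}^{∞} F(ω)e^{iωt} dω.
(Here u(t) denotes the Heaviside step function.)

F[f₁*f₂](ω) = \frac{9}{\left(i \omega + 14\right) \left(3 i \omega + 2\right)^{2}}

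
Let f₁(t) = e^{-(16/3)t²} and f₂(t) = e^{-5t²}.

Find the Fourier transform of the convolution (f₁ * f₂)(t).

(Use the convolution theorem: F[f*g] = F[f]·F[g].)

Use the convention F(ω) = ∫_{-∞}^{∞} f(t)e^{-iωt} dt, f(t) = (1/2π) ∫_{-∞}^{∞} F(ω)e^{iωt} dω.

F[f₁*f₂](ω) = \frac{\sqrt{15} \pi e^{- \frac{31 \omega^{2}}{320}}}{20}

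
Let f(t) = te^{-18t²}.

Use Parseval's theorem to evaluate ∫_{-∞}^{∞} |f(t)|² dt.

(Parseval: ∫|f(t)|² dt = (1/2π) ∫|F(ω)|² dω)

∫|f(t)|² dt = \frac{\sqrt{\pi}}{432}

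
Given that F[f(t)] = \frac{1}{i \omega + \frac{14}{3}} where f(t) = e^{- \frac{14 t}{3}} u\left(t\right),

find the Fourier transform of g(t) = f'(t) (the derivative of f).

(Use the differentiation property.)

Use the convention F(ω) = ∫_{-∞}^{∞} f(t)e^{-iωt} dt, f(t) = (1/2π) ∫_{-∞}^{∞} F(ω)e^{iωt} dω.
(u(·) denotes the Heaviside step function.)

F[g](ω) = \frac{3 \omega}{3 \omega - 14 i}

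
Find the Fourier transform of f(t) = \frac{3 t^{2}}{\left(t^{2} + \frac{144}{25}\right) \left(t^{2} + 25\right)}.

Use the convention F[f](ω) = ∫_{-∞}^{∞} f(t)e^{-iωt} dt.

F(ω) = \frac{375 \pi e^{- 5 \left|{\omega}\right|}}{481} - \frac{180 \pi e^{- \frac{12 \left|{\omega}\right|}{5}}}{481}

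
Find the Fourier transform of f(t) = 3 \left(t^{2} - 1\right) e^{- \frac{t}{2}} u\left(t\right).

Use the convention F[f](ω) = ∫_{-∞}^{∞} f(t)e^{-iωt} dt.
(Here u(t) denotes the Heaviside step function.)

F(ω) = \frac{6 \left(16 i \omega - \left(2 i \omega + 1\right)^{3} + 8\right)}{\left(2 i \omega + 1\right)^{4}}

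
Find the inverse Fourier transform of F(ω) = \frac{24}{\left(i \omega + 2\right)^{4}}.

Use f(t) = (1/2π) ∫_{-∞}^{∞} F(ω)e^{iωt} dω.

f(t) = 4 t^{3} e^{- 2 t} u\left(t\right)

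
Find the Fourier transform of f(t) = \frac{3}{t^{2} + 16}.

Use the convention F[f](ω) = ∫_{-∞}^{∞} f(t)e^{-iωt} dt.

F(ω) = \frac{3 \pi e^{- 4 \left|{\omega}\right|}}{4}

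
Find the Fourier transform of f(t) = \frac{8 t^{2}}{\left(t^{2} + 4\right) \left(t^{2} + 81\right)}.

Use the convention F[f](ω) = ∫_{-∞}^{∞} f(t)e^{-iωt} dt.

F(ω) = \frac{8 \pi \left(9 - 2 e^{7 \left|{\omega}\right|}\right) e^{- 9 \left|{\omega}\right|}}{77}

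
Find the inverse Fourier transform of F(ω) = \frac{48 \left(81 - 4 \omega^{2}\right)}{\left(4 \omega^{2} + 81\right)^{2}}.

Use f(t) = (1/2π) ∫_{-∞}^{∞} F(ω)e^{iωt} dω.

f(t) = 6 e^{- \frac{9 \left|{t}\right|}{2}} \left|{t}\right|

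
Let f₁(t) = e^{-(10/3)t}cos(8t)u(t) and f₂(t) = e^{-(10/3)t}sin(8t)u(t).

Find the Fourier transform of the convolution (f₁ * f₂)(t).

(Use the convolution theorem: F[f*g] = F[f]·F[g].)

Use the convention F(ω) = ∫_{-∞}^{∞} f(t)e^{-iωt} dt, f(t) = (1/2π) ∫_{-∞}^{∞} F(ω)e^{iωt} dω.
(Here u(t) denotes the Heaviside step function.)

F[f₁*f₂](ω) = \frac{216 \left(3 i \omega + 10\right)}{\left(\left(3 i \omega + 10\right)^{2} + 576\right)^{2}}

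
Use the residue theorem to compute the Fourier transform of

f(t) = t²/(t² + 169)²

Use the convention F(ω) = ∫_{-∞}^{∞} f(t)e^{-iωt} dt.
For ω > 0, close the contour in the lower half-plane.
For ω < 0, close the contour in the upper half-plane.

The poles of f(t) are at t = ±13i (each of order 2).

Let g(z) = f(z)e^{-iωz}; for large |z| the factor e^{-iωz} decays in the lower half-plane when ω > 0 and in the upper half-plane when ω < 0.

Case ω > 0 (lower half-plane, clockwise contour ⇒ F(ω) = -2πi·ΣRes):
  Res_{z = - 13 i} g(z) = \frac{i \left(1 - 13 \omega\right) e^{- 13 \omega}}{52} (pole of order 2)
  F(ω) = -2πi·ΣRes = \frac{\pi \left(1 - 13 \omega\right) e^{- 13 \omega}}{26}

Case ω < 0 (upper half-plane, counterclockwise contour ⇒ F(ω) = +2πi·ΣRes):
  Res_{z = 13 i} g(z) = \frac{i \left(- 13 \omega - 1\right) e^{13 \omega}}{52} (pole of order 2)
  F(ω) = 2πi·ΣRes = \frac{\pi \left(13 \omega + 1\right) e^{13 \omega}}{26}

Both cases combine into a single formula in |ω|:

F(ω) = \frac{\pi \left(1 - 13 \left|{\omega}\right|\right) e^{- 13 \left|{\omega}\right|}}{26}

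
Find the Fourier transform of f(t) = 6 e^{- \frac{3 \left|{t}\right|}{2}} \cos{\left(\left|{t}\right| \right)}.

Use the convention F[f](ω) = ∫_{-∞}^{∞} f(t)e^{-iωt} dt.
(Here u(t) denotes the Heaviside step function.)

F(ω) = \frac{72 \left(4 \omega^{2} + 13\right)}{16 \omega^{4} + 40 \omega^{2} + 169}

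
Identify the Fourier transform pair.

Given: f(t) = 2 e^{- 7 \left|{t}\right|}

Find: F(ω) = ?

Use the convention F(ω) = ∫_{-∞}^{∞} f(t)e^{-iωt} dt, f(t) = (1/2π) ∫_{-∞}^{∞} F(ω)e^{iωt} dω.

F(ω) = \frac{28}{\omega^{2} + 49}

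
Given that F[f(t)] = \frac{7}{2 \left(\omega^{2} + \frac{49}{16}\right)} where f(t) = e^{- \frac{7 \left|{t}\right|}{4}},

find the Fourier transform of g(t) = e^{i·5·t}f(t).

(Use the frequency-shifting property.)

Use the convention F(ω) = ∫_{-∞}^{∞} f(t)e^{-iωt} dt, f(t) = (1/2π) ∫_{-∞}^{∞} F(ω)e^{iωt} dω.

F[g](ω) = \frac{56}{16 \left(\omega - 5\right)^{2} + 49}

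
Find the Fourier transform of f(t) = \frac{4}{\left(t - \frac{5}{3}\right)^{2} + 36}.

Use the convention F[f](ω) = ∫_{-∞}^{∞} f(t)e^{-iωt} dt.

F(ω) = \frac{2 \pi e^{- \frac{5 i \omega}{3} - 6 \left|{\omega}\right|}}{3}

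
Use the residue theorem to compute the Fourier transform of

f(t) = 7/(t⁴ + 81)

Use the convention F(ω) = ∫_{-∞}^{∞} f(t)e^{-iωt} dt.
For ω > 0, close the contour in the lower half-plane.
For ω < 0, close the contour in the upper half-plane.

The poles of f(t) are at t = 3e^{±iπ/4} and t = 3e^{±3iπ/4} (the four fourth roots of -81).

Let g(z) = f(z)e^{-iωz}; for large |z| the factor e^{-iωz} decays in the lower half-plane when ω > 0 and in the upper half-plane when ω < 0.

Case ω > 0 (lower half-plane, clockwise contour ⇒ F(ω) = -2πi·ΣRes):
  Res_{z = - \frac{3 \sqrt{2}}{2} - \frac{3 \sqrt{2} i}{2}} g(z) = \frac{7 \sqrt{2} i \left(1 - i\right) e^{\frac{3 \sqrt{2} \omega \left(-1 + i\right)}{2}}}{216}
  Res_{z = \frac{3 \sqrt{2}}{2} - \frac{3 \sqrt{2} i}{2}} g(z) = \frac{7 \sqrt{2} i \left(1 + i\right) e^{- \frac{3 \sqrt{2} \omega \left(1 + i\right)}{2}}}{216}
  F(ω) = -2πi·ΣRes = \frac{7 \sqrt{2} \pi \left(1 - i\right) \left(e^{3 \sqrt{2} i \omega} + i\right) e^{- \frac{3 \sqrt{2} \omega \left(1 + i\right)}{2}}}{108} = \frac{7 \pi e^{- \frac{3 \sqrt{2} \omega}{2}} \sin{\left(\frac{3 \sqrt{2} \omega}{2} + \frac{\pi}{4} \right)}}{27}

Case ω < 0 (upper half-plane, counterclockwise contour ⇒ F(ω) = +2πi·ΣRes):
  Res_{z = \frac{3 \sqrt{2}}{2} + \frac{3 \sqrt{2} i}{2}} g(z) = \frac{7 \sqrt{2} i \left(-1 + i\right) e^{\frac{3 \sqrt{2} \omega \left(1 - i\right)}{2}}}{216}
  Res_{z = - \frac{3 \sqrt{2}}{2} + \frac{3 \sqrt{2} i}{2}} g(z) = \frac{7 \sqrt{2} \left(1 - i\right) e^{\frac{3 \sqrt{2} \omega \left(1 + i\right)}{2}}}{216}
  F(ω) = 2πi·ΣRes = - \frac{7 \sqrt{2} i \pi \left(i \left(1 - i\right) e^{\frac{3 \sqrt{2} \omega \left(1 - i\right)}{2}} - \left(1 - i\right) e^{\frac{3 \sqrt{2} \omega \left(1 + i\right)}{2}}\right)}{108} = \frac{7 \pi e^{\frac{3 \sqrt{2} \omega}{2}} \cos{\left(\frac{3 \sqrt{2} \omega}{2} + \frac{\pi}{4} \right)}}{27}

Both cases combine into a single formula in |ω|:

F(ω) = \frac{7 \pi e^{- \frac{3 \sqrt{2} \left|{\omega}\right|}{2}} \sin{\left(\frac{3 \sqrt{2} \left|{\omega}\right|}{2} + \frac{\pi}{4} \right)}}{27}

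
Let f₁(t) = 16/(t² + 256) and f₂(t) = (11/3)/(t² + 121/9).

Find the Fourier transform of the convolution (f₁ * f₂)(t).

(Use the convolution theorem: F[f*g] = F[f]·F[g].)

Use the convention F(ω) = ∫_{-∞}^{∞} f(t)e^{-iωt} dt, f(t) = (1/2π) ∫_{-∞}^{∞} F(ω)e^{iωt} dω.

F[f₁*f₂](ω) = \pi^{2} e^{- \frac{59 \left|{\omega}\right|}{3}}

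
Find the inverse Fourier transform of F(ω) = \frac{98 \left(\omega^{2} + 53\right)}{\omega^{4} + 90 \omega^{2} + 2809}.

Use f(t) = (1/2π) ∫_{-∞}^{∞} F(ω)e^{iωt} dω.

f(t) = 7 e^{- 7 \left|{t}\right|} \cos{\left(2 \left|{t}\right| \right)}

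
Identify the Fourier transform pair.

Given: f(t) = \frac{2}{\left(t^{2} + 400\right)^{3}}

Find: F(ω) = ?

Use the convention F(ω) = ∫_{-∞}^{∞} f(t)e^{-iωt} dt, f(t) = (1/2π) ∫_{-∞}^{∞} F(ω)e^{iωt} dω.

F(ω) = \frac{\pi \left(400 \omega^{2} + 60 \left|{\omega}\right| + 3\right) e^{- 20 \left|{\omega}\right|}}{12800000}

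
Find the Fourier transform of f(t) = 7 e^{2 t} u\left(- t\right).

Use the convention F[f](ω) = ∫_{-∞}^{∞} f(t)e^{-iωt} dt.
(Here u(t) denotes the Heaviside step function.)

F(ω) = - \frac{7}{i \omega - 2}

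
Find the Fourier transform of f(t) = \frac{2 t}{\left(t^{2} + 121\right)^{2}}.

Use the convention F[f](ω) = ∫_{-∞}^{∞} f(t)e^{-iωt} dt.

F(ω) = - \frac{i \pi \omega e^{- 11 \left|{\omega}\right|}}{11}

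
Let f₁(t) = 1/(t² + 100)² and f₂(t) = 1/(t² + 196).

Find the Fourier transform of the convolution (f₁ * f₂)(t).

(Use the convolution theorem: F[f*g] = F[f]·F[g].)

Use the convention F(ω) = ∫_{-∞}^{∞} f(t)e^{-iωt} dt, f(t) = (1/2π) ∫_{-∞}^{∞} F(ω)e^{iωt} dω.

F[f₁*f₂](ω) = \frac{\pi^{2} \left(10 \left|{\omega}\right| + 1\right) e^{- 24 \left|{\omega}\right|}}{28000}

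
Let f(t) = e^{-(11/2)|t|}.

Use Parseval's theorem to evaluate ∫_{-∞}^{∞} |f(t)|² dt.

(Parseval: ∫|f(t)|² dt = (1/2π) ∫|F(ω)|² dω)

∫|f(t)|² dt = \frac{2}{11}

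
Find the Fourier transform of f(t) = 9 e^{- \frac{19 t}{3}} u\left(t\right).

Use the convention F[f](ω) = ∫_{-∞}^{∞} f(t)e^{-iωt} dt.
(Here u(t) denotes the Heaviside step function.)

F(ω) = \frac{27}{3 i \omega + 19}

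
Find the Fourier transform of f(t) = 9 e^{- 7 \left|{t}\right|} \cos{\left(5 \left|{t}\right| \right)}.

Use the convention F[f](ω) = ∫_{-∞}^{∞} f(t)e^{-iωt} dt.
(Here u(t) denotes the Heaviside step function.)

F(ω) = \frac{126 \left(\omega^{2} + 74\right)}{\omega^{4} + 48 \omega^{2} + 5476}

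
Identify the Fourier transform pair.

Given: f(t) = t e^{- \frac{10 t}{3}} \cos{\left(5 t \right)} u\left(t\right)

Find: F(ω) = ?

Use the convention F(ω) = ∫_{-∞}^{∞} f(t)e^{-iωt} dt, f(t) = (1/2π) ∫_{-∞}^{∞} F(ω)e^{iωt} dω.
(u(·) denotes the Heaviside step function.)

F(ω) = \frac{9 \left(\left(3 i \omega + 10\right)^{2} - 225\right)}{\left(\left(3 i \omega + 10\right)^{2} + 225\right)^{2}}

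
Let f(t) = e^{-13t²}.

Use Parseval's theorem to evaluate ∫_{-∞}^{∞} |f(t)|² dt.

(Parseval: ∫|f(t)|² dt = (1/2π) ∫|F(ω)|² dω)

∫|f(t)|² dt = \frac{\sqrt{26} \sqrt{\pi}}{26}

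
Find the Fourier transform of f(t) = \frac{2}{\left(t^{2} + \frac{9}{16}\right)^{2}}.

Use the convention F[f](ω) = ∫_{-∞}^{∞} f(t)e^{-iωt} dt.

F(ω) = \frac{16 \pi \left(3 \left|{\omega}\right| + 4\right) e^{- \frac{3 \left|{\omega}\right|}{4}}}{27}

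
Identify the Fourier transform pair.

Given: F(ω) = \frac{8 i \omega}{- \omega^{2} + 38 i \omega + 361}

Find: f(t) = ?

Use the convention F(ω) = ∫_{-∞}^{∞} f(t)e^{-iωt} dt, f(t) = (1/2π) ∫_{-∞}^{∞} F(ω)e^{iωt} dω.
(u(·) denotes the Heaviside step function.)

f(t) = 8 \left(1 - 19 t\right) e^{- 19 t} u\left(t\right)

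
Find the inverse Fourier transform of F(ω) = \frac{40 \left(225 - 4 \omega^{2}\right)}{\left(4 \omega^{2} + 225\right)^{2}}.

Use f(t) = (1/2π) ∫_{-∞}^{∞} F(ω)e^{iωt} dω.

f(t) = 5 e^{- \frac{15 \left|{t}\right|}{2}} \left|{t}\right|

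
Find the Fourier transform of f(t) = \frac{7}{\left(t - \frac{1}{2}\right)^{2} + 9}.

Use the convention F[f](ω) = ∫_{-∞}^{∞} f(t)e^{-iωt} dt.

F(ω) = \frac{7 \pi e^{- \frac{i \omega}{2} - 3 \left|{\omega}\right|}}{3}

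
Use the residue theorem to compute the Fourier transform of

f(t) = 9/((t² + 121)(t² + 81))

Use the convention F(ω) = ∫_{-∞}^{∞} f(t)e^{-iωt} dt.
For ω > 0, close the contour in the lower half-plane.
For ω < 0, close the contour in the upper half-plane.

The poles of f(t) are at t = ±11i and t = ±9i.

Let g(z) = f(z)e^{-iωz}; for large |z| the factor e^{-iωz} decays in the lower half-plane when ω > 0 and in the upper half-plane when ω < 0.

Case ω > 0 (lower half-plane, clockwise contour ⇒ F(ω) = -2πi·ΣRes):
  Res_{z = - 11 i} g(z) = - \frac{9 i e^{- 11 \omega}}{880}
  Res_{z = - 9 i} g(z) = \frac{i e^{- 9 \omega}}{80}
  F(ω) = -2πi·ΣRes = \frac{\pi \left(11 e^{2 \omega} - 9\right) e^{- 11 \omega}}{440}

Case ω < 0 (upper half-plane, counterclockwise contour ⇒ F(ω) = +2πi·ΣRes):
  Res_{z = 11 i} g(z) = \frac{9 i e^{11 \omega}}{880}
  Res_{z = 9 i} g(z) = - \frac{i e^{9 \omega}}{80}
  F(ω) = 2πi·ΣRes = \frac{\pi \left(11 - 9 e^{2 \omega}\right) e^{9 \omega}}{440}

Both cases combine into a single formula in |ω|:

F(ω) = \frac{\pi \left(11 e^{2 \left|{\omega}\right|} - 9\right) e^{- 11 \left|{\omega}\right|}}{440}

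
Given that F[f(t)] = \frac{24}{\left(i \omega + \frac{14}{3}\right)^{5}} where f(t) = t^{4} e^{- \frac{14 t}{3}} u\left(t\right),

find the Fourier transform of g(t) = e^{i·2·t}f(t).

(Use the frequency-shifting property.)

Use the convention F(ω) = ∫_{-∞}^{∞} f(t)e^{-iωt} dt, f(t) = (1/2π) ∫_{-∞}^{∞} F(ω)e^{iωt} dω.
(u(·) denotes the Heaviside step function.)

F[g](ω) = \frac{5832}{\left(3 i \left(\omega - 2\right) + 14\right)^{5}}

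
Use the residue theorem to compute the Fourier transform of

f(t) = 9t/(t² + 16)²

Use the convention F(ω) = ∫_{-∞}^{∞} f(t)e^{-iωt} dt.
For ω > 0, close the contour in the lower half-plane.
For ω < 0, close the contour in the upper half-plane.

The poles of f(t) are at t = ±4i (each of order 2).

Let g(z) = f(z)e^{-iωz}; for large |z| the factor e^{-iωz} decays in the lower half-plane when ω > 0 and in the upper half-plane when ω < 0.

Case ω > 0 (lower half-plane, clockwise contour ⇒ F(ω) = -2πi·ΣRes):
  Res_{z = - 4 i} g(z) = \frac{9 \omega e^{- 4 \omega}}{16} (pole of order 2)
  F(ω) = -2πi·ΣRes = - \frac{9 i \pi \omega e^{- 4 \omega}}{8}

Case ω < 0 (upper half-plane, counterclockwise contour ⇒ F(ω) = +2πi·ΣRes):
  Res_{z = 4 i} g(z) = - \frac{9 \omega e^{4 \omega}}{16} (pole of order 2)
  F(ω) = 2πi·ΣRes = - \frac{9 i \pi \omega e^{4 \omega}}{8}

Both cases combine into a single formula in |ω|:

F(ω) = - \frac{9 i \pi \omega e^{- 4 \left|{\omega}\right|}}{8}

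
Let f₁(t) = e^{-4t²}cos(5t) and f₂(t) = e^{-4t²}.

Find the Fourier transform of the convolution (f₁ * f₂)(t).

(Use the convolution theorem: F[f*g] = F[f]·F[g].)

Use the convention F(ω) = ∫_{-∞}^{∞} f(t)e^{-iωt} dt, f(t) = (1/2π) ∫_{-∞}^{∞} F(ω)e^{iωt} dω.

F[f₁*f₂](ω) = \frac{\pi \left(e^{\frac{5 \omega}{4}} + 1\right) e^{- \frac{\omega^{2}}{8} - \frac{5 \omega}{8} - \frac{25}{16}}}{8}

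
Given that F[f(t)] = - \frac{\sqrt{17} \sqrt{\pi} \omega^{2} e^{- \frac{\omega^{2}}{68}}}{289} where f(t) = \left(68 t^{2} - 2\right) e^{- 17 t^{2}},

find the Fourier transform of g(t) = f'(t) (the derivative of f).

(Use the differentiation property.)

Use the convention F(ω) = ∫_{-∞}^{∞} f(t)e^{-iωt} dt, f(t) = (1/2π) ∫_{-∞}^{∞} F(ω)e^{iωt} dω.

F[g](ω) = - \frac{\sqrt{17} i \sqrt{\pi} \omega^{3} e^{- \frac{\omega^{2}}{68}}}{289}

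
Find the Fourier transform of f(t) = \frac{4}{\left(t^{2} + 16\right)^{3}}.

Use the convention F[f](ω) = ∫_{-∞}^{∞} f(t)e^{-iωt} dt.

F(ω) = \frac{\pi \left(16 \omega^{2} + 12 \left|{\omega}\right| + 3\right) e^{- 4 \left|{\omega}\right|}}{2048}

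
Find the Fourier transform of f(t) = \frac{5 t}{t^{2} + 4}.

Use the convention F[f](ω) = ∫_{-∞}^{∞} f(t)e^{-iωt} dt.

F(ω) = - 5 i \pi e^{- 2 \left|{\omega}\right|} \operatorname{sign}{\left(\omega \right)}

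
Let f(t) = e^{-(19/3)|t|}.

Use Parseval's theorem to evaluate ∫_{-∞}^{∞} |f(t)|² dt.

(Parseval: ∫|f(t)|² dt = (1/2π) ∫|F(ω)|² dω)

∫|f(t)|² dt = \frac{3}{19}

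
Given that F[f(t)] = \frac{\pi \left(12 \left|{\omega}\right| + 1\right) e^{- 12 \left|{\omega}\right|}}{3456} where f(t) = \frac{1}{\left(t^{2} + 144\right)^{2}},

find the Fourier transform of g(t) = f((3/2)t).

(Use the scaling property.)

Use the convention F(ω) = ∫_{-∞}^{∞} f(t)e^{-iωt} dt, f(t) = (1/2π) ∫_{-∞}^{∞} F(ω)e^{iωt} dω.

F[g](ω) = \frac{\pi \left(8 \left|{\omega}\right| + 1\right) e^{- 8 \left|{\omega}\right|}}{5184}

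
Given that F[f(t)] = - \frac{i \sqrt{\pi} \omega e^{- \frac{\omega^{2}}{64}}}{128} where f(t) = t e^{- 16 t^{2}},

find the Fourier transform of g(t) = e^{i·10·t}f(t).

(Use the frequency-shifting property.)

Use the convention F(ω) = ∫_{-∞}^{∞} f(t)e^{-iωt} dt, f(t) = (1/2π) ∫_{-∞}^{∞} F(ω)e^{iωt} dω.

F[g](ω) = \frac{i \sqrt{\pi} \left(10 - \omega\right) e^{- \frac{\left(\omega - 10\right)^{2}}{64}}}{128}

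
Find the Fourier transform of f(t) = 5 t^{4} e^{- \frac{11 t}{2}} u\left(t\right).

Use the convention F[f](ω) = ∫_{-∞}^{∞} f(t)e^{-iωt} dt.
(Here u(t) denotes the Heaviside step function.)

F(ω) = \frac{3840}{\left(2 i \omega + 11\right)^{5}}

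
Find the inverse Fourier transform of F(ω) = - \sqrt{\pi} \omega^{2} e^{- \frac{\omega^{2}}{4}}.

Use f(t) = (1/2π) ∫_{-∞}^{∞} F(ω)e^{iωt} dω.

f(t) = \left(4 t^{2} - 2\right) e^{- t^{2}}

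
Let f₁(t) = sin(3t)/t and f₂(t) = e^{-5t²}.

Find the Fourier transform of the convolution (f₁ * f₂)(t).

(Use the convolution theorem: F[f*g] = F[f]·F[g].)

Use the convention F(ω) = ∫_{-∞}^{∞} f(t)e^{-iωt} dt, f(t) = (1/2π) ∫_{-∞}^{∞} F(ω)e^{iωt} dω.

F[f₁*f₂](ω) = \begin{cases} \frac{\sqrt{5} \pi^{\frac{3}{2}} e^{- \frac{\omega^{2}}{20}}}{5} & \text{for}\: \omega > -3 \wedge \omega < 3 \\0 & \text{otherwise} \end{cases}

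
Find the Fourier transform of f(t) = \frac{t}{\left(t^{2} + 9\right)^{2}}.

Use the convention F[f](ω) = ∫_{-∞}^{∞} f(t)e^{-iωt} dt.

F(ω) = - \frac{i \pi \omega e^{- 3 \left|{\omega}\right|}}{6}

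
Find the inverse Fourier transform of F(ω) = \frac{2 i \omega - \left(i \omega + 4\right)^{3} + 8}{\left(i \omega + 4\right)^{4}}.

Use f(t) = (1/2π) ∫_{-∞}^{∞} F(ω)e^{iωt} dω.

f(t) = \left(t^{2} - 1\right) e^{- 4 t} u\left(t\right)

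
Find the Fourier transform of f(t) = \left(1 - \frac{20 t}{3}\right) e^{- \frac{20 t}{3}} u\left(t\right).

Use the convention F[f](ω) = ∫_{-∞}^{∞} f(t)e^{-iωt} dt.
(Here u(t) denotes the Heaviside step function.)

F(ω) = \frac{9 i \omega}{- 9 \omega^{2} + 120 i \omega + 400}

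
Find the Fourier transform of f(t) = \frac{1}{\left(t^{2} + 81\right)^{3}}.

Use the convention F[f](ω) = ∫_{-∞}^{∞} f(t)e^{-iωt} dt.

F(ω) = \frac{\pi \left(27 \omega^{2} + 9 \left|{\omega}\right| + 1\right) e^{- 9 \left|{\omega}\right|}}{157464}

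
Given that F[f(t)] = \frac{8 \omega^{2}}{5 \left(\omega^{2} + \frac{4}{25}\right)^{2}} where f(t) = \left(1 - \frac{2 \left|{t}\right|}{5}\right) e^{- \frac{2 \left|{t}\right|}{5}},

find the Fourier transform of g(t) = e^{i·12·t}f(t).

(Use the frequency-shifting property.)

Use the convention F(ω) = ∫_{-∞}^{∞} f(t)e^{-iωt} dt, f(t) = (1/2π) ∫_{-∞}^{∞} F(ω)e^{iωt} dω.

F[g](ω) = \frac{1000 \left(\omega - 12\right)^{2}}{\left(25 \left(\omega - 12\right)^{2} + 4\right)^{2}}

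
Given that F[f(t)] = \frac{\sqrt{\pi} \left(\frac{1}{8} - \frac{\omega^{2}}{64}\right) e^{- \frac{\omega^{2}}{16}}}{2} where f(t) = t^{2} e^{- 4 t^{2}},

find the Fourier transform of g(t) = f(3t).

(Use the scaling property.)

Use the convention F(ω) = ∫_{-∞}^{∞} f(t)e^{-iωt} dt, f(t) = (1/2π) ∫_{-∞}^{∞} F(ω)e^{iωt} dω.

F[g](ω) = \frac{\sqrt{\pi} \left(72 - \omega^{2}\right) e^{- \frac{\omega^{2}}{144}}}{3456}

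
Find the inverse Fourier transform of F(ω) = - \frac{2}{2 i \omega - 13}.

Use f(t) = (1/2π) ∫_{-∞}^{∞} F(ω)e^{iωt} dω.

f(t) = e^{\frac{13 t}{2}} u\left(- t\right)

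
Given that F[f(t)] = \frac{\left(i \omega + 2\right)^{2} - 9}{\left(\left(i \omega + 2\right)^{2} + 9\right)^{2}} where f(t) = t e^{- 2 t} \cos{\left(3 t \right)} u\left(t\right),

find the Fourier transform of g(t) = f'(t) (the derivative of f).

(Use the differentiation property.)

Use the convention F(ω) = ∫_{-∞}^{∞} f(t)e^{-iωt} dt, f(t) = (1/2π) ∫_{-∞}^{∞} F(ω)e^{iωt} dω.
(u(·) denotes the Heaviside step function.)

F[g](ω) = \frac{i \omega \left(\left(i \omega + 2\right)^{2} - 9\right)}{\left(\left(i \omega + 2\right)^{2} + 9\right)^{2}}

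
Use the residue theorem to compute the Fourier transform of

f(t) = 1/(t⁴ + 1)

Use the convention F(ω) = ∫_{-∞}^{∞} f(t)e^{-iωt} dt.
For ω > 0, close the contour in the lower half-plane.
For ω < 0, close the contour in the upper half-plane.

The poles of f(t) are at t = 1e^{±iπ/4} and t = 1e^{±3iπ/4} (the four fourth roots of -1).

Let g(z) = f(z)e^{-iωz}; for large |z| the factor e^{-iωz} decays in the lower half-plane when ω > 0 and in the upper half-plane when ω < 0.

Case ω > 0 (lower half-plane, clockwise contour ⇒ F(ω) = -2πi·ΣRes):
  Res_{z = - \frac{\sqrt{2}}{2} - \frac{\sqrt{2} i}{2}} g(z) = \frac{\sqrt{2} i \left(1 - i\right) e^{\frac{\sqrt{2} \omega \left(-1 + i\right)}{2}}}{8}
  Res_{z = \frac{\sqrt{2}}{2} - \frac{\sqrt{2} i}{2}} g(z) = \frac{\sqrt{2} i \left(1 + i\right) e^{- \frac{\sqrt{2} \omega \left(1 + i\right)}{2}}}{8}
  F(ω) = -2πi·ΣRes = \frac{\sqrt{2} \pi \left(1 - i\right) \left(e^{\sqrt{2} i \omega} + i\right) e^{- \frac{\sqrt{2} \omega \left(1 + i\right)}{2}}}{4} = \pi e^{- \frac{\sqrt{2} \omega}{2}} \sin{\left(\frac{\sqrt{2} \omega}{2} + \frac{\pi}{4} \right)}

Case ω < 0 (upper half-plane, counterclockwise contour ⇒ F(ω) = +2πi·ΣRes):
  Res_{z = \frac{\sqrt{2}}{2} + \frac{\sqrt{2} i}{2}} g(z) = \frac{\sqrt{2} i \left(-1 + i\right) e^{\frac{\sqrt{2} \omega \left(1 - i\right)}{2}}}{8}
  Res_{z = - \frac{\sqrt{2}}{2} + \frac{\sqrt{2} i}{2}} g(z) = \frac{\sqrt{2} \left(1 - i\right) e^{\frac{\sqrt{2} \omega \left(1 + i\right)}{2}}}{8}
  F(ω) = 2πi·ΣRes = - \frac{\sqrt{2} i \pi \left(i \left(1 - i\right) e^{\frac{\sqrt{2} \omega \left(1 - i\right)}{2}} - \left(1 - i\right) e^{\frac{\sqrt{2} \omega \left(1 + i\right)}{2}}\right)}{4} = \pi e^{\frac{\sqrt{2} \omega}{2}} \cos{\left(\frac{\sqrt{2} \omega}{2} + \frac{\pi}{4} \right)}

Both cases combine into a single formula in |ω|:

F(ω) = \pi e^{- \frac{\sqrt{2} \left|{\omega}\right|}{2}} \sin{\left(\frac{\sqrt{2} \left|{\omega}\right|}{2} + \frac{\pi}{4} \right)}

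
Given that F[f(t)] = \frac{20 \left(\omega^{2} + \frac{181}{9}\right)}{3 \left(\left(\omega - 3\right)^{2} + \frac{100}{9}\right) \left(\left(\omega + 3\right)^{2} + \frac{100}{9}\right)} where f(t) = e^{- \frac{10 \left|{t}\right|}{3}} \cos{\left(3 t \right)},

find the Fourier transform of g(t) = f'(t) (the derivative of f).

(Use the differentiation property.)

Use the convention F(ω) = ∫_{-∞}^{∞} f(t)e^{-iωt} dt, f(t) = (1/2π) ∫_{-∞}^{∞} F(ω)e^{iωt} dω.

F[g](ω) = \frac{60 i \omega \left(9 \omega^{2} + 181\right)}{81 \omega^{4} + 342 \omega^{2} + 32761}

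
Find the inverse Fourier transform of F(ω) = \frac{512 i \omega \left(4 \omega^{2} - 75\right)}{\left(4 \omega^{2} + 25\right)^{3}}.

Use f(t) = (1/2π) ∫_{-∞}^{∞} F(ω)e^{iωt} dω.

f(t) = 8 t e^{- \frac{5 \left|{t}\right|}{2}} \left|{t}\right|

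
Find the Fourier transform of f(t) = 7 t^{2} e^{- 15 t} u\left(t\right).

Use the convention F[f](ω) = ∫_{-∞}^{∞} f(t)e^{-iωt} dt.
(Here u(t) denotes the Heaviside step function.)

F(ω) = \frac{14}{\left(i \omega + 15\right)^{3}}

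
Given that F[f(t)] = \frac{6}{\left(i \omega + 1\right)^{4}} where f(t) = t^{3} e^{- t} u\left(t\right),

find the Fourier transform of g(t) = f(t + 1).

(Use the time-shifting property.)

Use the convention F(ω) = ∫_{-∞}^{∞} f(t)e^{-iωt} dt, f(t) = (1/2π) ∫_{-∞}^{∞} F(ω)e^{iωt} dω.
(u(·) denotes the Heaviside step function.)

F[g](ω) = \frac{6 e^{i \omega}}{\left(i \omega + 1\right)^{4}}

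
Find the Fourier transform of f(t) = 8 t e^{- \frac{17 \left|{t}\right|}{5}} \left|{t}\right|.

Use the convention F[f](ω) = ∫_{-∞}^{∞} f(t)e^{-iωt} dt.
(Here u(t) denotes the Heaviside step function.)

F(ω) = \frac{20000 i \omega \left(25 \omega^{2} - 867\right)}{\left(25 \omega^{2} + 289\right)^{3}}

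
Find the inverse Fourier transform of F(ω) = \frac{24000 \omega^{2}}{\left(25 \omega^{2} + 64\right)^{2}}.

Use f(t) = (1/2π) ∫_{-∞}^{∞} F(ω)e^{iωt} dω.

f(t) = 6 \left(1 - \frac{8 \left|{t}\right|}{5}\right) e^{- \frac{8 \left|{t}\right|}{5}}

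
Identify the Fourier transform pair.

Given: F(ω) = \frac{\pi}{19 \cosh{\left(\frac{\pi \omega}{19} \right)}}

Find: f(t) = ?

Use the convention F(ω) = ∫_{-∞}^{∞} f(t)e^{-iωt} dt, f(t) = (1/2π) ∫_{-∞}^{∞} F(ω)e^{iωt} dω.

f(t) = \frac{1}{e^{\frac{19 t}{2}} + e^{- \frac{19 t}{2}}}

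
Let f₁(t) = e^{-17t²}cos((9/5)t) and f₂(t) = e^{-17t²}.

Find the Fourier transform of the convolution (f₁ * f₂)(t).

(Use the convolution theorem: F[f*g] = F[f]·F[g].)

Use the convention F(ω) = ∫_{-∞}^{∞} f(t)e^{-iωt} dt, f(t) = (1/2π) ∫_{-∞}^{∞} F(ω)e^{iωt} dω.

F[f₁*f₂](ω) = \frac{\pi \left(e^{\frac{9 \omega}{85}} + 1\right) e^{- \frac{\omega^{2}}{34} - \frac{9 \omega}{170} - \frac{81}{1700}}}{34}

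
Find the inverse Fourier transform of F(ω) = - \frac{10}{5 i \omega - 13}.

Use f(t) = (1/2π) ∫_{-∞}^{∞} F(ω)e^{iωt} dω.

f(t) = 2 e^{\frac{13 t}{5}} u\left(- t\right)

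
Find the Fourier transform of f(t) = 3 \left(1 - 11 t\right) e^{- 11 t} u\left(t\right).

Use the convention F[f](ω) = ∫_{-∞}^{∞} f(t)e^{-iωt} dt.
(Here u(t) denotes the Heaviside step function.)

F(ω) = \frac{3 i \omega}{- \omega^{2} + 22 i \omega + 121}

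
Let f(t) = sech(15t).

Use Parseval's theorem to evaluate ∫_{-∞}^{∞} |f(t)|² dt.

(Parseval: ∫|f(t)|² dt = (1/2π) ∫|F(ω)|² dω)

∫|f(t)|² dt = \frac{2}{15}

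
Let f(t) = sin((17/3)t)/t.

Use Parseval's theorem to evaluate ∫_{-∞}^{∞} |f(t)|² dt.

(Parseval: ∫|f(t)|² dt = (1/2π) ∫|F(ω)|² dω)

∫|f(t)|² dt = \frac{17 \pi}{3}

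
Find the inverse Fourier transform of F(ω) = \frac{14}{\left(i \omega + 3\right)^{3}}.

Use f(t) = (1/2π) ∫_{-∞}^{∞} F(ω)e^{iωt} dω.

f(t) = 7 t^{2} e^{- 3 t} u\left(t\right)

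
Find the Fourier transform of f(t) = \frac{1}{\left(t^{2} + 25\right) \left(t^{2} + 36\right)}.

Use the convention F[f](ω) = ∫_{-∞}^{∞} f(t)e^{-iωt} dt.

F(ω) = \frac{\pi \left(6 e^{\left|{\omega}\right|} - 5\right) e^{- 6 \left|{\omega}\right|}}{330}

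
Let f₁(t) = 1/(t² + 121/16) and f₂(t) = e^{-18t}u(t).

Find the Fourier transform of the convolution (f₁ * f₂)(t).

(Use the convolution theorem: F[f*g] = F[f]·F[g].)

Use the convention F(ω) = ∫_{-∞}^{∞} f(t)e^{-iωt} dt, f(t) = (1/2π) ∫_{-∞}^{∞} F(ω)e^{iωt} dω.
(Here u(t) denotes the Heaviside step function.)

F[f₁*f₂](ω) = \frac{4 \pi e^{- \frac{11 \left|{\omega}\right|}{4}}}{11 \left(i \omega + 18\right)}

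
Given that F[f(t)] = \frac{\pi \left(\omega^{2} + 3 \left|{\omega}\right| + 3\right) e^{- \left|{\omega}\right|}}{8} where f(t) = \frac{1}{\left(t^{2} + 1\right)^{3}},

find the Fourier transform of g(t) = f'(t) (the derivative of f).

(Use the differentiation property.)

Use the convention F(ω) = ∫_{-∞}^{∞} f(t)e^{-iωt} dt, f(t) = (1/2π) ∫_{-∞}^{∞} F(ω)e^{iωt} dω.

F[g](ω) = \frac{i \pi \omega \left(\omega^{2} + 3 \left|{\omega}\right| + 3\right) e^{- \left|{\omega}\right|}}{8}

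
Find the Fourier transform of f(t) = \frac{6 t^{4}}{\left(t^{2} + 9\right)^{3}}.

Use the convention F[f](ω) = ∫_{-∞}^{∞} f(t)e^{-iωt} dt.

F(ω) = \frac{3 \pi \left(3 \omega^{2} - 5 \left|{\omega}\right| + 1\right) e^{- 3 \left|{\omega}\right|}}{4}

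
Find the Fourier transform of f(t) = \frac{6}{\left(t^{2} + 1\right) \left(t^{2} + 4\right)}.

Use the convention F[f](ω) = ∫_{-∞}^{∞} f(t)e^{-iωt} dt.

F(ω) = \pi \left(2 e^{\left|{\omega}\right|} - 1\right) e^{- 2 \left|{\omega}\right|}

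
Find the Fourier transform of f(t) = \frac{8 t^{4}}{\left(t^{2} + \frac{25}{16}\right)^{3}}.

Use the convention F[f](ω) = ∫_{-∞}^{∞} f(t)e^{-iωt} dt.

F(ω) = \frac{\pi \left(25 \omega^{2} - 100 \left|{\omega}\right| + 48\right) e^{- \frac{5 \left|{\omega}\right|}{4}}}{20}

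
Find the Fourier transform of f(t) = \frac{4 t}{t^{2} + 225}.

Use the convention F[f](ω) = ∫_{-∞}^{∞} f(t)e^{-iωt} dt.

F(ω) = - 4 i \pi e^{- 15 \left|{\omega}\right|} \operatorname{sign}{\left(\omega \right)}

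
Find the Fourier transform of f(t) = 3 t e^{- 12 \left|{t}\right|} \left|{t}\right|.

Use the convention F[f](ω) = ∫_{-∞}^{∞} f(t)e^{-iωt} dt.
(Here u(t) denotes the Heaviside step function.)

F(ω) = \frac{12 i \omega \left(\omega^{2} - 432\right)}{\left(\omega^{2} + 144\right)^{3}}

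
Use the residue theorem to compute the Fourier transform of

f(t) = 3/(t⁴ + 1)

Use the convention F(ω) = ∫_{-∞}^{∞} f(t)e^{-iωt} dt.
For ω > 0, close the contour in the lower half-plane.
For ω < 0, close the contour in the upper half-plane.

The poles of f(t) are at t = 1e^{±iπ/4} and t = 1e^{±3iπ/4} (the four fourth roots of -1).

Let g(z) = f(z)e^{-iωz}; for large |z| the factor e^{-iωz} decays in the lower half-plane when ω > 0 and in the upper half-plane when ω < 0.

Case ω > 0 (lower half-plane, clockwise contour ⇒ F(ω) = -2πi·ΣRes):
  Res_{z = - \frac{\sqrt{2}}{2} - \frac{\sqrt{2} i}{2}} g(z) = \frac{3 \sqrt{2} i \left(1 - i\right) e^{\frac{\sqrt{2} \omega \left(-1 + i\right)}{2}}}{8}
  Res_{z = \frac{\sqrt{2}}{2} - \frac{\sqrt{2} i}{2}} g(z) = \frac{3 \sqrt{2} i \left(1 + i\right) e^{- \frac{\sqrt{2} \omega \left(1 + i\right)}{2}}}{8}
  F(ω) = -2πi·ΣRes = \frac{3 \sqrt{2} \pi \left(1 - i\right) \left(e^{\sqrt{2} i \omega} + i\right) e^{- \frac{\sqrt{2} \omega \left(1 + i\right)}{2}}}{4} = 3 \pi e^{- \frac{\sqrt{2} \omega}{2}} \sin{\left(\frac{\sqrt{2} \omega}{2} + \frac{\pi}{4} \right)}

Case ω < 0 (upper half-plane, counterclockwise contour ⇒ F(ω) = +2πi·ΣRes):
  Res_{z = \frac{\sqrt{2}}{2} + \frac{\sqrt{2} i}{2}} g(z) = \frac{3 \sqrt{2} i \left(-1 + i\right) e^{\frac{\sqrt{2} \omega \left(1 - i\right)}{2}}}{8}
  Res_{z = - \frac{\sqrt{2}}{2} + \frac{\sqrt{2} i}{2}} g(z) = \frac{3 \sqrt{2} \left(1 - i\right) e^{\frac{\sqrt{2} \omega \left(1 + i\right)}{2}}}{8}
  F(ω) = 2πi·ΣRes = - \frac{3 \sqrt{2} i \pi \left(i \left(1 - i\right) e^{\frac{\sqrt{2} \omega \left(1 - i\right)}{2}} - \left(1 - i\right) e^{\frac{\sqrt{2} \omega \left(1 + i\right)}{2}}\right)}{4} = 3 \pi e^{\frac{\sqrt{2} \omega}{2}} \cos{\left(\frac{\sqrt{2} \omega}{2} + \frac{\pi}{4} \right)}

Both cases combine into a single formula in |ω|:

F(ω) = 3 \pi e^{- \frac{\sqrt{2} \left|{\omega}\right|}{2}} \sin{\left(\frac{\sqrt{2} \left|{\omega}\right|}{2} + \frac{\pi}{4} \right)}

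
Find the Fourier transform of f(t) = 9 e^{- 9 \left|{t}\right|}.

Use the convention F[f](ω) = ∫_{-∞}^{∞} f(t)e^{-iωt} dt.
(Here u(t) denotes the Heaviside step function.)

F(ω) = \frac{162}{\omega^{2} + 81}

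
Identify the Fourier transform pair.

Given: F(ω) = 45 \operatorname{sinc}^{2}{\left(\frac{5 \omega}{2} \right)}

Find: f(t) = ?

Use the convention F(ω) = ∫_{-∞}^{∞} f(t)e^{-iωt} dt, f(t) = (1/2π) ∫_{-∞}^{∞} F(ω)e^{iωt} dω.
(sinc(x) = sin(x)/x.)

f(t) = 9 \left(\begin{cases} 1 - \frac{\left|{t}\right|}{5} & \text{for}\: \left|{t}\right| < 5 \\0 & \text{otherwise} \end{cases}\right)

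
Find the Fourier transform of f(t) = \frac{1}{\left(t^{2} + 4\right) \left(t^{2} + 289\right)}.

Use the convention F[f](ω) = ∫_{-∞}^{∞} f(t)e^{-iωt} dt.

F(ω) = \frac{\pi \left(17 e^{15 \left|{\omega}\right|} - 2\right) e^{- 17 \left|{\omega}\right|}}{9690}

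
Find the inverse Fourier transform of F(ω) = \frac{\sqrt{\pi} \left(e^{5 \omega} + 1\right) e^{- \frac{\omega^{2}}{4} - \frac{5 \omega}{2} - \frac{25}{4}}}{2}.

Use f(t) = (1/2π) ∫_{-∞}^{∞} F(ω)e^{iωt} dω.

f(t) = e^{- t^{2}} \cos{\left(5 t \right)}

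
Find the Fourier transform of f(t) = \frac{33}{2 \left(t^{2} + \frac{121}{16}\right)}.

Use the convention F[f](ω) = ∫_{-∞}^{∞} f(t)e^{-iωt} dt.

F(ω) = 6 \pi e^{- \frac{11 \left|{\omega}\right|}{4}}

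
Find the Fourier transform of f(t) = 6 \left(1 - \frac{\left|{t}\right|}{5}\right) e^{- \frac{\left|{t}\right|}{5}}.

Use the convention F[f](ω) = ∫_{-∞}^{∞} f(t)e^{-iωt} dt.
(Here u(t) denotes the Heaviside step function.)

F(ω) = \frac{3000 \omega^{2}}{\left(25 \omega^{2} + 1\right)^{2}}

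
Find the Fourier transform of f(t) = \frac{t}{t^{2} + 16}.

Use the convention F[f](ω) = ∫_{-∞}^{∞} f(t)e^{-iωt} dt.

F(ω) = - i \pi e^{- 4 \left|{\omega}\right|} \operatorname{sign}{\left(\omega \right)}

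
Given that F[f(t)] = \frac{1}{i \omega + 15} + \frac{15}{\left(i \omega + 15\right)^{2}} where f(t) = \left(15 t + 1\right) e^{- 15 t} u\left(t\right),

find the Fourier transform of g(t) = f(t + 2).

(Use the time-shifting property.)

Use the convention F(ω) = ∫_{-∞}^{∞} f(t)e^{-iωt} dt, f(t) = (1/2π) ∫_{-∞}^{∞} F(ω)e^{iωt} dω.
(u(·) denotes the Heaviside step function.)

F[g](ω) = \frac{\left(- i \omega - 30\right) e^{2 i \omega}}{\omega^{2} - 30 i \omega - 225}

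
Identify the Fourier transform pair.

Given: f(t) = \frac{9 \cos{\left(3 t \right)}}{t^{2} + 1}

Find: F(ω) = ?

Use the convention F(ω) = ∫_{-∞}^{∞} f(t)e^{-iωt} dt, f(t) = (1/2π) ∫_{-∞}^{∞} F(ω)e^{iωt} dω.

F(ω) = \frac{9 \pi e^{- \left|{\omega + 3}\right|}}{2} + \frac{9 \pi e^{- \left|{\omega - 3}\right|}}{2}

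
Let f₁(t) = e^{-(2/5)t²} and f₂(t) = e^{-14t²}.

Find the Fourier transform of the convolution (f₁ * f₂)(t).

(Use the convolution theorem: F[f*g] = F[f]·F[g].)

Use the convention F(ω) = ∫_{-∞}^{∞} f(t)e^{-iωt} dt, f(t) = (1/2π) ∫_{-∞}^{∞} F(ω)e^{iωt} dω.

F[f₁*f₂](ω) = \frac{\sqrt{35} \pi e^{- \frac{9 \omega^{2}}{14}}}{14}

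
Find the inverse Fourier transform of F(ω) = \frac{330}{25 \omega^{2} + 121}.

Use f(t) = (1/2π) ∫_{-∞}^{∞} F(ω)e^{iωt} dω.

f(t) = 3 e^{- \frac{11 \left|{t}\right|}{5}}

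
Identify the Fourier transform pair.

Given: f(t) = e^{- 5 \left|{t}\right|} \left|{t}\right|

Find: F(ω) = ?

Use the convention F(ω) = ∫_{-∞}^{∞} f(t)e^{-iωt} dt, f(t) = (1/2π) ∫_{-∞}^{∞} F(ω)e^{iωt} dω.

F(ω) = \frac{2 \left(25 - \omega^{2}\right)}{\left(\omega^{2} + 25\right)^{2}}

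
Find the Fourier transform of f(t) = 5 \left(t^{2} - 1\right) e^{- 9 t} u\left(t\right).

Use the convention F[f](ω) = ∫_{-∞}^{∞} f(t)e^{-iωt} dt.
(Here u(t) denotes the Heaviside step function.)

F(ω) = \frac{5 \left(2 i \omega - \left(i \omega + 9\right)^{3} + 18\right)}{\left(i \omega + 9\right)^{4}}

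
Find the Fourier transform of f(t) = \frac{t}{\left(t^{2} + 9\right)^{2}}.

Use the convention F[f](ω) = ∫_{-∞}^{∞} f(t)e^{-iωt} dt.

F(ω) = - \frac{i \pi \omega e^{- 3 \left|{\omega}\right|}}{6}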